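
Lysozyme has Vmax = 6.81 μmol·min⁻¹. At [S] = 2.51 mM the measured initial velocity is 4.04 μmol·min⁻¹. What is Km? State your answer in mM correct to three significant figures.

1.72 mM

From v = Vmax[S]/(Km+[S]), Km = [S](Vmax − v)/v.
Km = 2.51 × (6.81 − 4.04) / 4.04 = 6.953/4.04 = 1.72 mM.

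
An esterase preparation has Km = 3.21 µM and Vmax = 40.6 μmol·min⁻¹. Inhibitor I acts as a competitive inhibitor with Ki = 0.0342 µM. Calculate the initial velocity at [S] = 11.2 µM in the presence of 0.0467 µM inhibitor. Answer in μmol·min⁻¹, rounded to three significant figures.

24.2 μmol·min⁻¹

With α = 1 + [I]/Ki = 1 + 0.0467/0.0342 = 2.365, the competitive rate law is v = Vmax[S] / (αKm + [S]).
v = 40.6×11.2 / (2.365×3.21 + 11.2) = 454.7/18.79 = 24.2 μmol·min⁻¹.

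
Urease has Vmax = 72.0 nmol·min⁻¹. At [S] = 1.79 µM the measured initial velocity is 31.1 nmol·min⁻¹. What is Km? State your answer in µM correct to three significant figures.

v/Vmax = 31.1/72.0 = 0.4319 = [S]/(Km+[S]).
So Km + [S] = [S]/0.4319 = 4.144 µM, giving Km = 4.144 − 1.79 = 2.35 µM.

2.35 µM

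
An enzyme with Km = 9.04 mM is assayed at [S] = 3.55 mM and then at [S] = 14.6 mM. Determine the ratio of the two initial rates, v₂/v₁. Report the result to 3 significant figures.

Since Vmax cancels, v₂/v₁ = [S]₂(Km+[S]₁) / [S]₁(Km+[S]₂).
= 14.6×(9.04+3.55) / (3.55×(9.04+14.6)) = 183.8/83.92 = 2.19.

2.19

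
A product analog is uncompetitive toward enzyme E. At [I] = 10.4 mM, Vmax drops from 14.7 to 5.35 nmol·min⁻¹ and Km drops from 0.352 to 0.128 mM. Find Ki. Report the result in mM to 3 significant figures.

5.95 mM

Uncompetitive: Vmax,app = Vmax/α (and Km,app = Km/α) with α = 1 + [I]/Ki.
α = Vmax/Vmax,app = 14.7/5.35 = 2.748.
Since α = 1 + [I]/Ki, [I]/Ki = 2.748 − 1 = 1.748 and Ki = 10.4/1.748 = 5.95 mM.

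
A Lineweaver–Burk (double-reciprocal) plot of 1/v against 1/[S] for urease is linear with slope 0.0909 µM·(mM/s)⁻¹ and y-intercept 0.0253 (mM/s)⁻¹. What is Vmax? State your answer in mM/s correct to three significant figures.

39.5 mM/s

The y-intercept of a Lineweaver–Burk plot equals 1/Vmax, so Vmax = 1/0.0253 = 39.5 mM/s.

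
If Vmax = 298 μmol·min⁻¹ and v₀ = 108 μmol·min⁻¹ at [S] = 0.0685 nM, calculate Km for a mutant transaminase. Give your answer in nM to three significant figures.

v/Vmax = 108/298 = 0.3624 = [S]/(Km+[S]).
So Km + [S] = [S]/0.3624 = 0.1890 nM, giving Km = 0.1890 − 0.0685 = 0.121 nM.

0.121 nM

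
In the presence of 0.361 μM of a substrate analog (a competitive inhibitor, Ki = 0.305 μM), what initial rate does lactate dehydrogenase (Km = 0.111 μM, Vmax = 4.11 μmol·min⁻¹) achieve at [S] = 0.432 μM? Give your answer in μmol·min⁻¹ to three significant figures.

With α = 1 + [I]/Ki = 1 + 0.361/0.305 = 2.184, the competitive rate law is v = Vmax[S] / (αKm + [S]).
v = 4.11×0.432 / (2.184×0.111 + 0.432) = 1.776/0.6744 = 2.63 μmol·min⁻¹.

2.63 μmol·min⁻¹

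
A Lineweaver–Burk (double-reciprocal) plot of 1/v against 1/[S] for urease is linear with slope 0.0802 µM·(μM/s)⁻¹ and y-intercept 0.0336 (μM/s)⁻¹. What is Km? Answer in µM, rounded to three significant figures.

y-intercept = 1/Vmax ⇒ Vmax = 29.8 μM/s; slope = Km/Vmax ⇒ Km = slope × Vmax.
Km = 0.0802 × 29.8 = 2.39 µM.

2.39 µM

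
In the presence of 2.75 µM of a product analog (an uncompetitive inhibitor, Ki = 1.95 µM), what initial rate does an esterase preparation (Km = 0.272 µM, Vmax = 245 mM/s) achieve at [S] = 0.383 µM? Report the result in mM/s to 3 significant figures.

78.5 mM/s

α = 1 + [I]/Ki = 1 + 2.75/1.95 = 2.410.
For an uncompetitive inhibitor, both parameters are divided by α, giving Vmax/α and Km/α: Km,app = 0.113 µM, Vmax,app = 102 mM/s.
v = Vmax,app·[S]/(Km,app + [S]) = 102 × 0.383/(0.113 + 0.383) = 78.5 mM/s.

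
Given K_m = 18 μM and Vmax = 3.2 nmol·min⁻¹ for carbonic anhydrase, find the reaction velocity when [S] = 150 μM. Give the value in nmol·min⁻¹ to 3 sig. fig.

[S]/(Km+[S]) = 150/168.0 = 0.8929, the fractional saturation.
v = 0.8929 × Vmax = 0.8929 × 3.2 = 2.86 nmol·min⁻¹.

2.86 nmol·min⁻¹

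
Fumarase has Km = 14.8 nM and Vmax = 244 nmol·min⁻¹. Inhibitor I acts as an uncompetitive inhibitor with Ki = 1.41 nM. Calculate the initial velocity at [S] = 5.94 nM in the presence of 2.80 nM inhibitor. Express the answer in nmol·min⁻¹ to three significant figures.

44.5 nmol·min⁻¹

α = 1 + [I]/Ki = 1 + 2.80/1.41 = 2.986.
For an uncompetitive inhibitor, both parameters are divided by α, giving Vmax/α and Km/α: Km,app = 4.96 nM, Vmax,app = 81.7 nmol·min⁻¹.
v = Vmax,app·[S]/(Km,app + [S]) = 81.7 × 5.94/(4.96 + 5.94) = 44.5 nmol·min⁻¹.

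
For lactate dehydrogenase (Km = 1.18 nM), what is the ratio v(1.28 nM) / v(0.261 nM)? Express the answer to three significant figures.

2.87

The fractional saturations are [S]/(Km+[S]) = 0.261/1.441 = 0.1811 and 1.28/2.460 = 0.5203.
v₂/v₁ is just their ratio: 0.5203/0.1811 = 2.87.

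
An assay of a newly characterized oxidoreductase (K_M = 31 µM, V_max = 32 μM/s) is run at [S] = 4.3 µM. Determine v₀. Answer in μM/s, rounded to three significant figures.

3.90 μM/s

v = Vmax·[S]/(Km + [S]) = 32 × 4.3 / (31 + 4.3)
  = 137.6 / 35.30 = 3.90 μM/s.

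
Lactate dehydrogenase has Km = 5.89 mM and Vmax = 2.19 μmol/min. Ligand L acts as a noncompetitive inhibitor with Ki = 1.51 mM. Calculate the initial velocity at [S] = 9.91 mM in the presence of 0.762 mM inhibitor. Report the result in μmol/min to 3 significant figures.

0.913 μmol/min

α = 1 + [I]/Ki = 1 + 0.762/1.51 = 1.505.
For a noncompetitive inhibitor, Vmax is reduced to Vmax/α while Km is unchanged: Km,app = 5.89 mM, Vmax,app = 1.46 μmol/min.
v = Vmax,app·[S]/(Km,app + [S]) = 1.46 × 9.91/(5.89 + 9.91) = 0.913 μmol/min.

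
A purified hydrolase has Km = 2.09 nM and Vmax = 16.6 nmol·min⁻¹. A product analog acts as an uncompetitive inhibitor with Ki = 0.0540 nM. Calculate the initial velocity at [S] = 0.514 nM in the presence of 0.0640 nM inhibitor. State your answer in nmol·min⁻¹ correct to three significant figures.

2.66 nmol·min⁻¹

With α = 1 + [I]/Ki = 1 + 0.0640/0.0540 = 2.185, the uncompetitive rate law is v = (Vmax/α)·[S] / (Km/α + [S]).
v = (16.6/2.185)×0.514 / (2.09/2.185 + 0.514) = 3.905/1.470 = 2.66 nmol·min⁻¹.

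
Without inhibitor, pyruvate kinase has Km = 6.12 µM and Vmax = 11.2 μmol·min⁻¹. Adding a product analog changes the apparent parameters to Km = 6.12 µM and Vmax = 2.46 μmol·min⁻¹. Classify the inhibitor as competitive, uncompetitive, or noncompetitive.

noncompetitive

Vmax decreases (11.2 → 2.46 μmol·min⁻¹) while Km is unchanged — pure noncompetitive inhibition.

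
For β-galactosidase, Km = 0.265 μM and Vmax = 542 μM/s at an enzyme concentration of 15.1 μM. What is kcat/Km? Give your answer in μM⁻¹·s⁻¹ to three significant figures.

135 μM⁻¹·s⁻¹

kcat = Vmax/[E]total = 542/15.1 = 35.9 s⁻¹.
kcat/Km = 35.9/0.265 = 135 μM⁻¹·s⁻¹.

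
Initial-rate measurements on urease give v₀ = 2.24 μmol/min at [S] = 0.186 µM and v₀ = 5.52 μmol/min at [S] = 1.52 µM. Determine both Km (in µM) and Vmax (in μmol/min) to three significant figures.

Km = 0.390 µM; Vmax = 6.94 μmol/min

In reciprocal form, 1/v = (Km/Vmax)·(1/[S]) + 1/Vmax. The two points give (1/[S], 1/v) = (5.376, 0.4464) and (0.6579, 0.1812).
Slope = (0.4464 − 0.1812)/(5.376 − 0.6579) = 0.05622; intercept = 0.4464 − 0.05622×5.376 = 0.1442.
Vmax = 1/intercept = 6.94 μmol/min; Km = slope × Vmax = 0.05622 × 6.94 = 0.390 µM.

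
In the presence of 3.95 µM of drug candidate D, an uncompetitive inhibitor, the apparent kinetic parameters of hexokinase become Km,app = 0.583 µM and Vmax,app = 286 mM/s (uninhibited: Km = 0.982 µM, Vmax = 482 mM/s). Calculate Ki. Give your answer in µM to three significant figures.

Uncompetitive: Vmax,app = Vmax/α (and Km,app = Km/α) with α = 1 + [I]/Ki.
α = Vmax/Vmax,app = 482/286 = 1.685.
Ki = [I]/(α − 1) = 3.95/0.6853 = 5.76 µM.

5.76 µM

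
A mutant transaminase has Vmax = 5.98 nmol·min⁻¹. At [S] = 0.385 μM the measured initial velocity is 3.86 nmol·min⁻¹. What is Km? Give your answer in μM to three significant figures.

v/Vmax = 3.86/5.98 = 0.6455 = [S]/(Km+[S]).
So Km + [S] = [S]/0.6455 = 0.5965 μM, giving Km = 0.5965 − 0.385 = 0.211 μM.

0.211 μM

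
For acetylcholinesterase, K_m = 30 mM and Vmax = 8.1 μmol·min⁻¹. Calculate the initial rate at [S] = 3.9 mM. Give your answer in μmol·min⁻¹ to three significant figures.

0.932 μmol·min⁻¹

v = Vmax·[S]/(Km + [S]) = 8.1 × 3.9 / (30 + 3.9)
  = 31.59 / 33.90 = 0.932 μmol·min⁻¹.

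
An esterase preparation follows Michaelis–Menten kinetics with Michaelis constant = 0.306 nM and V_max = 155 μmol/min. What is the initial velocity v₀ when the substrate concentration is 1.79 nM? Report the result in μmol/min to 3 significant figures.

132 μmol/min

v = Vmax·[S]/(Km + [S]) = 155 × 1.79 / (0.306 + 1.79)
  = 277.4 / 2.096 = 132 μmol/min.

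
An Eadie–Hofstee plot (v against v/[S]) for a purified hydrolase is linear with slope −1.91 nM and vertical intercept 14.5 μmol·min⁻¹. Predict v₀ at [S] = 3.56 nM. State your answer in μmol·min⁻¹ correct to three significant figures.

9.44 μmol·min⁻¹

In the Eadie–Hofstee form v = Vmax − Km·(v/[S]), the slope is −Km and the intercept is Vmax, so Km = 1.91 nM and Vmax = 14.5 μmol·min⁻¹.
v = 14.5 × 3.56/(1.91 + 3.56) = 9.44 μmol·min⁻¹.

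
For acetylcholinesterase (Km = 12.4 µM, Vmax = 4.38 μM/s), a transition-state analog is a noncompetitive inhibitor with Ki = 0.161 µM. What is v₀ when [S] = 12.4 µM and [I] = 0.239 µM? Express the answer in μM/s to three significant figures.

0.881 μM/s

α = 1 + [I]/Ki = 1 + 0.239/0.161 = 2.484.
For a noncompetitive inhibitor, Vmax is reduced to Vmax/α while Km is unchanged: Km,app = 12.4 µM, Vmax,app = 1.76 μM/s.
v = Vmax,app·[S]/(Km,app + [S]) = 1.76 × 12.4/(12.4 + 12.4) = 0.881 μM/s.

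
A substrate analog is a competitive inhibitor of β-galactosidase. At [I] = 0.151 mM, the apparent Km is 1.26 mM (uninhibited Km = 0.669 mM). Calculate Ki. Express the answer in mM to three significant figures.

Competitive: Km,app = α·Km with α = 1 + [I]/Ki.
α = Km,app/Km = 1.26/0.669 = 1.883.
Since α = 1 + [I]/Ki, [I]/Ki = 1.883 − 1 = 0.8834 and Ki = 0.151/0.8834 = 0.171 mM.

0.171 mM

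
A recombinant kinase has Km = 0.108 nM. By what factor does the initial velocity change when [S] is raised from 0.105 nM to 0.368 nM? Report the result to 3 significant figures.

1.57

Since Vmax cancels, v₂/v₁ = [S]₂(Km+[S]₁) / [S]₁(Km+[S]₂).
= 0.368×(0.108+0.105) / (0.105×(0.108+0.368)) = 0.07838/0.04998 = 1.57.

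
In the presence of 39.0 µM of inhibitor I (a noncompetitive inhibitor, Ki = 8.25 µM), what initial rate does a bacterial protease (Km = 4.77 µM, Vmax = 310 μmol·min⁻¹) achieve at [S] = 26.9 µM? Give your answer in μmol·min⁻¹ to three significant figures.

α = 1 + [I]/Ki = 1 + 39.0/8.25 = 5.727.
For a noncompetitive inhibitor, Vmax is reduced to Vmax/α while Km is unchanged: Km,app = 4.77 µM, Vmax,app = 54.1 μmol·min⁻¹.
v = Vmax,app·[S]/(Km,app + [S]) = 54.1 × 26.9/(4.77 + 26.9) = 46.0 μmol·min⁻¹.

46.0 μmol·min⁻¹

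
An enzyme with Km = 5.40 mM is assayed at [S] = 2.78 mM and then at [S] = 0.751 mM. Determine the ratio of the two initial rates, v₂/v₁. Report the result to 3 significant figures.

The fractional saturations are [S]/(Km+[S]) = 2.78/8.180 = 0.3399 and 0.751/6.151 = 0.1221.
v₂/v₁ is just their ratio: 0.1221/0.3399 = 0.359.

0.359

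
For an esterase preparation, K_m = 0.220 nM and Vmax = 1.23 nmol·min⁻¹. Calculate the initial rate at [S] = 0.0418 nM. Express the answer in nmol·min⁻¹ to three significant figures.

0.196 nmol·min⁻¹

[S]/(Km+[S]) = 0.0418/0.2618 = 0.1597, the fractional saturation.
v = 0.1597 × Vmax = 0.1597 × 1.23 = 0.196 nmol·min⁻¹.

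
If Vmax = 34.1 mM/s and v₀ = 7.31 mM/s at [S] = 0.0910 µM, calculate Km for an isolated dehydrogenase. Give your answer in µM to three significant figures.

v/Vmax = 7.31/34.1 = 0.2144 = [S]/(Km+[S]).
So Km + [S] = [S]/0.2144 = 0.4245 µM, giving Km = 0.4245 − 0.0910 = 0.334 µM.

0.334 µM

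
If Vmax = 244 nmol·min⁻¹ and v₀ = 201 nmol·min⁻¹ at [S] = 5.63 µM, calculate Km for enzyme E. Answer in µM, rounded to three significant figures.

1.20 µM

v/Vmax = 201/244 = 0.8238 = [S]/(Km+[S]).
So Km + [S] = [S]/0.8238 = 6.834 µM, giving Km = 6.834 − 5.63 = 1.20 µM.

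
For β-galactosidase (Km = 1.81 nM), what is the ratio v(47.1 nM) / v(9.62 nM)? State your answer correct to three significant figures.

1.14

Since Vmax cancels, v₂/v₁ = [S]₂(Km+[S]₁) / [S]₁(Km+[S]₂).
= 47.1×(1.81+9.62) / (9.62×(1.81+47.1)) = 538.4/470.5 = 1.14.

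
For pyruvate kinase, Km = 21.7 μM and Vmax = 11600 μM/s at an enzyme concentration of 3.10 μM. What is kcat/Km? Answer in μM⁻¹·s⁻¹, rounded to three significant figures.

172 μM⁻¹·s⁻¹

kcat = Vmax/[E]total = 11600/3.10 = 3740 s⁻¹.
kcat/Km = 3740/21.7 = 172 μM⁻¹·s⁻¹.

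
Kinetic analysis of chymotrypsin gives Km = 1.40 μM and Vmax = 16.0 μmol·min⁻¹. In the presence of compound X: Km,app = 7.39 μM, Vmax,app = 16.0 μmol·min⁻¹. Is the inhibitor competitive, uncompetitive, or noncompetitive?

Km increases (1.40 → 7.39 μM) while Vmax is unchanged — the hallmark of competitive inhibition.

competitive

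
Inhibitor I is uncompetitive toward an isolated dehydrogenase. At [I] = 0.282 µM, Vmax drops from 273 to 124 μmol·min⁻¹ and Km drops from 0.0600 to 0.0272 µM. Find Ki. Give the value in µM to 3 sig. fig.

0.235 µM

Uncompetitive: Vmax,app = Vmax/α (and Km,app = Km/α) with α = 1 + [I]/Ki.
α = Vmax/Vmax,app = 273/124 = 2.202.
Since α = 1 + [I]/Ki, [I]/Ki = 2.202 − 1 = 1.202 and Ki = 0.282/1.202 = 0.235 µM.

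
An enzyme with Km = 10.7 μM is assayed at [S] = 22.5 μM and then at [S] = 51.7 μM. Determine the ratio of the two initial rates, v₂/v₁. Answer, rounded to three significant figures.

The fractional saturations are [S]/(Km+[S]) = 22.5/33.20 = 0.6777 and 51.7/62.40 = 0.8285.
v₂/v₁ is just their ratio: 0.8285/0.6777 = 1.22.

1.22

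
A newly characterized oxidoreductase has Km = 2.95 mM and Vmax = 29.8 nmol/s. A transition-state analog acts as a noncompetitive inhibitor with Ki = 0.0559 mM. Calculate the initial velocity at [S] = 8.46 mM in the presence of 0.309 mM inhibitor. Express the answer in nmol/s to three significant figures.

With α = 1 + [I]/Ki = 1 + 0.309/0.0559 = 6.528, the noncompetitive rate law is v = (Vmax/α)·[S] / (Km + [S]).
v = (29.8/6.528)×8.46 / (2.95 + 8.46) = 38.62/11.41 = 3.38 nmol/s.

3.38 nmol/s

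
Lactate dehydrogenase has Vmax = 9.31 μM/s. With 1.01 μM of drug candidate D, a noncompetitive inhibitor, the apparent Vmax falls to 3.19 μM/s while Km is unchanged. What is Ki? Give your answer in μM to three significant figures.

Noncompetitive: Vmax,app = Vmax/α with α = 1 + [I]/Ki.
α = Vmax/Vmax,app = 9.31/3.19 = 2.918.
Ki = [I]/(α − 1) = 1.01/1.918 = 0.526 μM.

0.526 μM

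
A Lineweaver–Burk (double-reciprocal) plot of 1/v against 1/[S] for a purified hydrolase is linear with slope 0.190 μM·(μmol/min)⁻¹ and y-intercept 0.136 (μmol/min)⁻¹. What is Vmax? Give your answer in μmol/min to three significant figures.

7.35 μmol/min

The y-intercept of a Lineweaver–Burk plot equals 1/Vmax, so Vmax = 1/0.136 = 7.35 μmol/min.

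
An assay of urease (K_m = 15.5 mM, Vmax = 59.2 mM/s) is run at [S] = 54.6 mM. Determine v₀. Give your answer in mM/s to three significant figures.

46.1 mM/s

[S]/(Km+[S]) = 54.6/70.10 = 0.7789, the fractional saturation.
v = 0.7789 × Vmax = 0.7789 × 59.2 = 46.1 mM/s.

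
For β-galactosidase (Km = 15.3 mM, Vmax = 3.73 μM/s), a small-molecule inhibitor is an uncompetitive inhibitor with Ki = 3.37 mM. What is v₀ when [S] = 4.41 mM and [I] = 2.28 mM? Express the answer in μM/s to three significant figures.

α = 1 + [I]/Ki = 1 + 2.28/3.37 = 1.677.
For an uncompetitive inhibitor, both parameters are divided by α, giving Vmax/α and Km/α: Km,app = 9.13 mM, Vmax,app = 2.22 μM/s.
v = Vmax,app·[S]/(Km,app + [S]) = 2.22 × 4.41/(9.13 + 4.41) = 0.725 μM/s.

0.725 μM/s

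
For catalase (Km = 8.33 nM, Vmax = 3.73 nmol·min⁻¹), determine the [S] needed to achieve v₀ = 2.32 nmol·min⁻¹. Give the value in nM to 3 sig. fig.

Rearranging v = Vmax[S]/(Km+[S]) gives [S] = Km·v/(Vmax − v).
[S] = 8.33 × 2.32 / (3.73 − 2.32) = 19.33/1.410 = 13.7 nM.

13.7 nM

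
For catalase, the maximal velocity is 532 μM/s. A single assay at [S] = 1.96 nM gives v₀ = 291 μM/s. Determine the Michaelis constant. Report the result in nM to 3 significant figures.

v/Vmax = 291/532 = 0.5470 = [S]/(Km+[S]).
So Km + [S] = [S]/0.5470 = 3.583 nM, giving Km = 3.583 − 1.96 = 1.62 nM.

1.62 nM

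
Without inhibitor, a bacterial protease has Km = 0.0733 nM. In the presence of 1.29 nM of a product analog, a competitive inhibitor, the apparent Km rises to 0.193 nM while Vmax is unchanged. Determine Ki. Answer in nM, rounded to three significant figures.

Competitive: Km,app = α·Km with α = 1 + [I]/Ki.
α = Km,app/Km = 0.193/0.0733 = 2.633.
Ki = [I]/(α − 1) = 1.29/1.633 = 0.790 nM.

0.790 nM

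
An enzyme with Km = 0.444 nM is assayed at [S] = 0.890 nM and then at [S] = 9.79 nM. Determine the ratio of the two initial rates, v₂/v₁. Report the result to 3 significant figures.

1.43

Since Vmax cancels, v₂/v₁ = [S]₂(Km+[S]₁) / [S]₁(Km+[S]₂).
= 9.79×(0.444+0.890) / (0.890×(0.444+9.79)) = 13.06/9.108 = 1.43.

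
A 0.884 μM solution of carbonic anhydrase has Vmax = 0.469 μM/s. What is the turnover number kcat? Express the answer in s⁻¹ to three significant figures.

kcat = Vmax/[E]total = 0.469 μM/s / 0.884 μM = 0.531 s⁻¹.

0.531 s⁻¹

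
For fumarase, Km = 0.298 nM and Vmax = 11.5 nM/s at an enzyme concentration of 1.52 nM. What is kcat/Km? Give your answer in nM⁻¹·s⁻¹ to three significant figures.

25.4 nM⁻¹·s⁻¹

kcat = Vmax/[E]total = 11.5/1.52 = 7.57 s⁻¹.
kcat/Km = 7.57/0.298 = 25.4 nM⁻¹·s⁻¹.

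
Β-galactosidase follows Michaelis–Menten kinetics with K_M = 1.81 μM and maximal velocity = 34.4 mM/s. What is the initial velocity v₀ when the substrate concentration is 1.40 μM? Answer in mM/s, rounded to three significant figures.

15.0 mM/s

[S]/(Km+[S]) = 1.40/3.210 = 0.4361, the fractional saturation.
v = 0.4361 × Vmax = 0.4361 × 34.4 = 15.0 mM/s.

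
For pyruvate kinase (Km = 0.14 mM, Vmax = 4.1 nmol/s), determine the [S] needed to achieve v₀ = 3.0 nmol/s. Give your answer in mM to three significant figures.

The required fractional saturation is v/Vmax = 3.0/4.1 = 0.7317.
Then [S]/(Km+[S]) = 0.7317 ⇒ [S] = 0.14 × 0.7317/(1 − 0.7317) = 0.382 mM.

0.382 mM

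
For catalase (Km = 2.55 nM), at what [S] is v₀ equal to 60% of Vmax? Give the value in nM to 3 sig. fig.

v/Vmax = [S]/(Km+[S]) = 0.6, so [S] = Km·0.6/(1 − 0.6) = 2.55 × 1.500.
[S] = 3.82 nM.

3.82 nM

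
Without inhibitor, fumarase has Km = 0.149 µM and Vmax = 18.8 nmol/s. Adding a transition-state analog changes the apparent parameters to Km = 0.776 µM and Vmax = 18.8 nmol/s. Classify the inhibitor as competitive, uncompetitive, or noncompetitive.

competitive

Km increases (0.149 → 0.776 µM) while Vmax is unchanged — the hallmark of competitive inhibition.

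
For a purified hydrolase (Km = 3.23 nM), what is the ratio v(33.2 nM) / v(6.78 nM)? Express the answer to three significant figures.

Since Vmax cancels, v₂/v₁ = [S]₂(Km+[S]₁) / [S]₁(Km+[S]₂).
= 33.2×(3.23+6.78) / (6.78×(3.23+33.2)) = 332.3/247.0 = 1.35.

1.35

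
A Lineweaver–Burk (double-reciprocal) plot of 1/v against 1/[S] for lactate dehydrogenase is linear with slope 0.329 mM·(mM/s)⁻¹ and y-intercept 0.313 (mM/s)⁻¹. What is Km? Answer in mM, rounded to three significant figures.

1.05 mM

y-intercept = 1/Vmax ⇒ Vmax = 3.19 mM/s; slope = Km/Vmax ⇒ Km = slope × Vmax.
Km = 0.329 × 3.19 = 1.05 mM.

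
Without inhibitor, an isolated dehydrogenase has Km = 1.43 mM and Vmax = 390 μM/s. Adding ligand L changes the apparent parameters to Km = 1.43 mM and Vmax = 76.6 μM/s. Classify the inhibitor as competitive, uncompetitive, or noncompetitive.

noncompetitive

Vmax decreases (390 → 76.6 μM/s) while Km is unchanged — pure noncompetitive inhibition.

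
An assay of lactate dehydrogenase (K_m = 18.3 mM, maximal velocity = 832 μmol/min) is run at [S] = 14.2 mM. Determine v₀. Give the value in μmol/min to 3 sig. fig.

[S]/(Km+[S]) = 14.2/32.50 = 0.4369, the fractional saturation.
v = 0.4369 × Vmax = 0.4369 × 832 = 364 μmol/min.

364 μmol/min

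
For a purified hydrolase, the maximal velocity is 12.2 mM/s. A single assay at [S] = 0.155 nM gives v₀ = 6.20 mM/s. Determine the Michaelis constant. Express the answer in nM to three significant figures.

v/Vmax = 6.20/12.2 = 0.5082 = [S]/(Km+[S]).
So Km + [S] = [S]/0.5082 = 0.3050 nM, giving Km = 0.3050 − 0.155 = 0.150 nM.

0.150 nM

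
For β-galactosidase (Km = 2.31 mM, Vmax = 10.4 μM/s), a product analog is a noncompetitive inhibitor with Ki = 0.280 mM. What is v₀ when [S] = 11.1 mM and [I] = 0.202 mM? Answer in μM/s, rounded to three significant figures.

α = 1 + [I]/Ki = 1 + 0.202/0.280 = 1.721.
For a noncompetitive inhibitor, Vmax is reduced to Vmax/α while Km is unchanged: Km,app = 2.31 mM, Vmax,app = 6.04 μM/s.
v = Vmax,app·[S]/(Km,app + [S]) = 6.04 × 11.1/(2.31 + 11.1) = 5.00 μM/s.

5.00 μM/s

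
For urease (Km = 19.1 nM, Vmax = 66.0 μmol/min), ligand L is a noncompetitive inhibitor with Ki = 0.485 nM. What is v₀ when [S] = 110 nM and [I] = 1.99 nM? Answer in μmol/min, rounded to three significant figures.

11.0 μmol/min

α = 1 + [I]/Ki = 1 + 1.99/0.485 = 5.103.
For a noncompetitive inhibitor, Vmax is reduced to Vmax/α while Km is unchanged: Km,app = 19.1 nM, Vmax,app = 12.9 μmol/min.
v = Vmax,app·[S]/(Km,app + [S]) = 12.9 × 110/(19.1 + 110) = 11.0 μmol/min.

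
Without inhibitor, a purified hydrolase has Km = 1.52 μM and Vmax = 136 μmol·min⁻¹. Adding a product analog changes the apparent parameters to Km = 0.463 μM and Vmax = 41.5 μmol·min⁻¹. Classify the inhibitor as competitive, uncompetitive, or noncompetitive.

uncompetitive

Both Km and Vmax decrease by the same factor (~3.28-fold) — characteristic of uncompetitive inhibition.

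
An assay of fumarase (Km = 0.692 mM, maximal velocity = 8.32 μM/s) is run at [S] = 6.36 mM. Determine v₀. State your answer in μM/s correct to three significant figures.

[S]/(Km+[S]) = 6.36/7.052 = 0.9019, the fractional saturation.
v = 0.9019 × Vmax = 0.9019 × 8.32 = 7.50 μM/s.

7.50 μM/s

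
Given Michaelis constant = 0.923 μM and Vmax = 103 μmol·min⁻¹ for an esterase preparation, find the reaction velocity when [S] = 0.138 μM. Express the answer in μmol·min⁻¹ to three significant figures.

13.4 μmol·min⁻¹

[S]/(Km+[S]) = 0.138/1.061 = 0.1301, the fractional saturation.
v = 0.1301 × Vmax = 0.1301 × 103 = 13.4 μmol·min⁻¹.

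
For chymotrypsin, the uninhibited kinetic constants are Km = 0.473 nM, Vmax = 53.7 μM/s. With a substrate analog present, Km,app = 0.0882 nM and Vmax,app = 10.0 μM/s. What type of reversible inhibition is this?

uncompetitive

Both Km and Vmax decrease by the same factor (~5.36-fold) — characteristic of uncompetitive inhibition.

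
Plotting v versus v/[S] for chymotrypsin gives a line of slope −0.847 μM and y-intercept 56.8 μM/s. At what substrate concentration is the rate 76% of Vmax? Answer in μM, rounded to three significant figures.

2.68 μM

The Eadie–Hofstee slope gives Km = 0.847 μM (slope = −Km).
v/Vmax = [S]/(Km+[S]) = 0.76 ⇒ [S] = Km·0.76/(1−0.76) = 0.847 × 3.167 = 2.68 μM.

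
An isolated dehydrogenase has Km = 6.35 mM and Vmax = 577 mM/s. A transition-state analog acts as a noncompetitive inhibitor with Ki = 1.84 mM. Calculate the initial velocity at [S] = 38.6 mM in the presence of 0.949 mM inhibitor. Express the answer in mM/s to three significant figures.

327 mM/s

With α = 1 + [I]/Ki = 1 + 0.949/1.84 = 1.516, the noncompetitive rate law is v = (Vmax/α)·[S] / (Km + [S]).
v = (577/1.516)×38.6 / (6.35 + 38.6) = 14690/44.95 = 327 mM/s.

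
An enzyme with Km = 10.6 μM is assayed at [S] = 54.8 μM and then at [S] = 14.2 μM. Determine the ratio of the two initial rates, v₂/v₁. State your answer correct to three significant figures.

0.683

Since Vmax cancels, v₂/v₁ = [S]₂(Km+[S]₁) / [S]₁(Km+[S]₂).
= 14.2×(10.6+54.8) / (54.8×(10.6+14.2)) = 928.7/1359 = 0.683.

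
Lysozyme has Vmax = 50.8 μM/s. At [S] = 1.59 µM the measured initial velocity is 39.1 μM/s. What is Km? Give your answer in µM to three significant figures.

0.476 µM

v/Vmax = 39.1/50.8 = 0.7697 = [S]/(Km+[S]).
So Km + [S] = [S]/0.7697 = 2.066 µM, giving Km = 2.066 − 1.59 = 0.476 µM.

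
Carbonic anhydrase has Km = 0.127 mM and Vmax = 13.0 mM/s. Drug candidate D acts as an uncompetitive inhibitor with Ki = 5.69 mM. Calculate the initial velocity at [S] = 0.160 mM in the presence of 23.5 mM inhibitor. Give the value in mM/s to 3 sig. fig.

With α = 1 + [I]/Ki = 1 + 23.5/5.69 = 5.130, the uncompetitive rate law is v = (Vmax/α)·[S] / (Km/α + [S]).
v = (13.0/5.130)×0.160 / (0.127/5.130 + 0.160) = 0.4055/0.1848 = 2.19 mM/s.

2.19 mM/s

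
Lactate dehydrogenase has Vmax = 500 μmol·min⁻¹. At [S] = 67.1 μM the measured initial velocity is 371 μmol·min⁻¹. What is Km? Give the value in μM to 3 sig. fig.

From v = Vmax[S]/(Km+[S]), Km = [S](Vmax − v)/v.
Km = 67.1 × (500 − 371) / 371 = 8656/371 = 23.3 μM.

23.3 μM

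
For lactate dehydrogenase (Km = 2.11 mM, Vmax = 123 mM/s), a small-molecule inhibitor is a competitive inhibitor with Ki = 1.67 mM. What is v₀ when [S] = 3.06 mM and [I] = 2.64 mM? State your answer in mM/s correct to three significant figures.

44.3 mM/s

α = 1 + [I]/Ki = 1 + 2.64/1.67 = 2.581.
For a competitive inhibitor, Vmax is unchanged and the apparent Km becomes α·Km: Km,app = 5.45 mM, Vmax,app = 123 mM/s.
v = Vmax,app·[S]/(Km,app + [S]) = 123 × 3.06/(5.45 + 3.06) = 44.3 mM/s.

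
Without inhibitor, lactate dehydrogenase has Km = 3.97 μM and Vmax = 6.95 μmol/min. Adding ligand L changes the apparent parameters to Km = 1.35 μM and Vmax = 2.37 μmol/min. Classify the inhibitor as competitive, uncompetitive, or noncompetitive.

uncompetitive

Both Km and Vmax decrease by the same factor (~2.93-fold) — characteristic of uncompetitive inhibition.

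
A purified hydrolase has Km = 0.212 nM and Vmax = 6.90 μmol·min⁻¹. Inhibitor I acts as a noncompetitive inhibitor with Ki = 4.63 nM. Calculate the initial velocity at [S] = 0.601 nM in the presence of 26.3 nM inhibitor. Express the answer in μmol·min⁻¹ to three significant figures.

α = 1 + [I]/Ki = 1 + 26.3/4.63 = 6.680.
For a noncompetitive inhibitor, Vmax is reduced to Vmax/α while Km is unchanged: Km,app = 0.212 nM, Vmax,app = 1.03 μmol·min⁻¹.
v = Vmax,app·[S]/(Km,app + [S]) = 1.03 × 0.601/(0.212 + 0.601) = 0.764 μmol·min⁻¹.

0.764 μmol·min⁻¹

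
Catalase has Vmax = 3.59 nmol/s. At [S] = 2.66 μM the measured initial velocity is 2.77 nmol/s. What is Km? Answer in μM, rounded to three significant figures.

From v = Vmax[S]/(Km+[S]), Km = [S](Vmax − v)/v.
Km = 2.66 × (3.59 − 2.77) / 2.77 = 2.181/2.77 = 0.787 μM.

0.787 μM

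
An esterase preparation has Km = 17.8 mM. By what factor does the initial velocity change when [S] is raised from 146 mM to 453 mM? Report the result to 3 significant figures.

Since Vmax cancels, v₂/v₁ = [S]₂(Km+[S]₁) / [S]₁(Km+[S]₂).
= 453×(17.8+146) / (146×(17.8+453)) = 74200/68740 = 1.08.

1.08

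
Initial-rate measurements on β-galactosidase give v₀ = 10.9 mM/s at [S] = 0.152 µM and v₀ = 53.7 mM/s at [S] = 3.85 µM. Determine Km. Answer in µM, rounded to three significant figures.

0.741 µM

From v = Vmax[S]/(Km+[S]), each point gives Vmax = v(Km+[S])/[S].
Equating: 10.9(Km+0.152)/0.152 = 53.7(Km+3.85)/3.85.
71.71·Km + 10.9 = 13.95·Km + 53.7, so (71.71 − 13.95)·Km = 53.7 − 10.9.
Km = 42.80/57.76 = 0.741 µM; then Vmax = 10.9(0.741+0.152)/0.152 = 64.0 mM/s.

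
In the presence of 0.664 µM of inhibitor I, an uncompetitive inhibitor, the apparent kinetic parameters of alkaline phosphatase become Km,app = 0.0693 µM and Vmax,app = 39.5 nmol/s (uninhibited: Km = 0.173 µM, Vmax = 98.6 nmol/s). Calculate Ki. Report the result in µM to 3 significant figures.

0.444 µM

Uncompetitive: Vmax,app = Vmax/α (and Km,app = Km/α) with α = 1 + [I]/Ki.
α = Vmax/Vmax,app = 98.6/39.5 = 2.496.
Ki = [I]/(α − 1) = 0.664/1.496 = 0.444 µM.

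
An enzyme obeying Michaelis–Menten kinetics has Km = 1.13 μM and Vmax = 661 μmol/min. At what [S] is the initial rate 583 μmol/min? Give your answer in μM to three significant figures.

The required fractional saturation is v/Vmax = 583/661 = 0.8820.
Then [S]/(Km+[S]) = 0.8820 ⇒ [S] = 1.13 × 0.8820/(1 − 0.8820) = 8.45 μM.

8.45 μM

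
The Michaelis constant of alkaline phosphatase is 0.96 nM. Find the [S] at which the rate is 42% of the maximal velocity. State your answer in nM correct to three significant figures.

v/Vmax = [S]/(Km+[S]) = 0.42, so [S] = Km·0.42/(1 − 0.42) = 0.96 × 0.7241.
[S] = 0.695 nM.

0.695 nM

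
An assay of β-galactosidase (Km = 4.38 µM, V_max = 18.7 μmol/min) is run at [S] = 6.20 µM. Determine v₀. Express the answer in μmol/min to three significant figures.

11.0 μmol/min

v = Vmax·[S]/(Km + [S]) = 18.7 × 6.20 / (4.38 + 6.20)
  = 115.9 / 10.58 = 11.0 μmol/min.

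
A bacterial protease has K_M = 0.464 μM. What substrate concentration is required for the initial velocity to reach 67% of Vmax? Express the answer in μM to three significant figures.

0.942 μM

v/Vmax = [S]/(Km+[S]) = 0.67, so [S] = Km·0.67/(1 − 0.67) = 0.464 × 2.030.
[S] = 0.942 μM.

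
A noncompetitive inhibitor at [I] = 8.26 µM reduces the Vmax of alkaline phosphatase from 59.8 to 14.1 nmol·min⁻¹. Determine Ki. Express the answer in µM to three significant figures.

2.55 µM

Noncompetitive: Vmax,app = Vmax/α with α = 1 + [I]/Ki.
α = Vmax/Vmax,app = 59.8/14.1 = 4.241.
Since α = 1 + [I]/Ki, [I]/Ki = 4.241 − 1 = 3.241 and Ki = 8.26/3.241 = 2.55 µM.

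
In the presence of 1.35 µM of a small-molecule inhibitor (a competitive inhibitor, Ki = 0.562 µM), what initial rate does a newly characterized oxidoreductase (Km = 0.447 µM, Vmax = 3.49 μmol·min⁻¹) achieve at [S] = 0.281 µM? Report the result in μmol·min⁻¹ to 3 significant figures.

0.544 μmol·min⁻¹

With α = 1 + [I]/Ki = 1 + 1.35/0.562 = 3.402, the competitive rate law is v = Vmax[S] / (αKm + [S]).
v = 3.49×0.281 / (3.402×0.447 + 0.281) = 0.9807/1.802 = 0.544 μmol·min⁻¹.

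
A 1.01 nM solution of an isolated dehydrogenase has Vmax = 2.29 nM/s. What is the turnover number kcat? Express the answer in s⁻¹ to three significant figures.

2.27 s⁻¹

kcat = Vmax/[E]total = 2.29 nM/s / 1.01 nM = 2.27 s⁻¹.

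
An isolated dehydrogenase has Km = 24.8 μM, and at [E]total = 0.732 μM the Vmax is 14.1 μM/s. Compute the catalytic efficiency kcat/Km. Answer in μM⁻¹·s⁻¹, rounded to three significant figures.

kcat = Vmax/[E]total = 14.1/0.732 = 19.3 s⁻¹.
kcat/Km = 19.3/24.8 = 0.777 μM⁻¹·s⁻¹.

0.777 μM⁻¹·s⁻¹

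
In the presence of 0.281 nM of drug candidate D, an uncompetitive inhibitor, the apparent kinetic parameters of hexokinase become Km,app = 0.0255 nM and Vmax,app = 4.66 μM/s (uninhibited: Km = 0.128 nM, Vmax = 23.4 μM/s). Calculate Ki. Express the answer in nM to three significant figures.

Uncompetitive: Vmax,app = Vmax/α (and Km,app = Km/α) with α = 1 + [I]/Ki.
α = Vmax/Vmax,app = 23.4/4.66 = 5.021.
Ki = [I]/(α − 1) = 0.281/4.021 = 0.0699 nM.

0.0699 nM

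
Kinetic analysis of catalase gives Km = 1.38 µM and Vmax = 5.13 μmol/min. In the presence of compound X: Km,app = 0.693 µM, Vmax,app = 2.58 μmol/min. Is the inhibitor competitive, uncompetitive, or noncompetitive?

Both Km and Vmax decrease by the same factor (~1.99-fold) — characteristic of uncompetitive inhibition.

uncompetitive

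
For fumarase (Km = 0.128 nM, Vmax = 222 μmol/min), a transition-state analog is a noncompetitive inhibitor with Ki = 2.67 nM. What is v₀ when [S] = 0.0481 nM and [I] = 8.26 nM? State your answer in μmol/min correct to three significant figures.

14.8 μmol/min

α = 1 + [I]/Ki = 1 + 8.26/2.67 = 4.094.
For a noncompetitive inhibitor, Vmax is reduced to Vmax/α while Km is unchanged: Km,app = 0.128 nM, Vmax,app = 54.2 μmol/min.
v = Vmax,app·[S]/(Km,app + [S]) = 54.2 × 0.0481/(0.128 + 0.0481) = 14.8 μmol/min.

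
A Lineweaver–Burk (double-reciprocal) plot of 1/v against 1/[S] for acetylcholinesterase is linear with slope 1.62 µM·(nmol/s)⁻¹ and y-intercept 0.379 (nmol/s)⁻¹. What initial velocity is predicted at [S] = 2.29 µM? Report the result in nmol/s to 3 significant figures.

0.920 nmol/s

The y-intercept is 1/Vmax, so Vmax = 1/0.379 = 2.64 nmol/s.
The slope is Km/Vmax, so Km = 1.62 × 2.64 = 4.27 µM.
Then v = 2.64 × 2.29/(4.27 + 2.29) = 0.920 nmol/s.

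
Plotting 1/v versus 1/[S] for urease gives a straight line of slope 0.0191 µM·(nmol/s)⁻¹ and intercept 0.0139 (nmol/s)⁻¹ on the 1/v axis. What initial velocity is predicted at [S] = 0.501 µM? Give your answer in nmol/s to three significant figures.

19.2 nmol/s

The y-intercept is 1/Vmax, so Vmax = 1/0.0139 = 71.9 nmol/s.
The slope is Km/Vmax, so Km = 0.0191 × 71.9 = 1.37 µM.
Then v = 71.9 × 0.501/(1.37 + 0.501) = 19.2 nmol/s.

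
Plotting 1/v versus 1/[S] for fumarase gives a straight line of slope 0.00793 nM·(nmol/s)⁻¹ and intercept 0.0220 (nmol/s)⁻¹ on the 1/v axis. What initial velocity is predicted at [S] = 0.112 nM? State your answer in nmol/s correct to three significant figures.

The y-intercept is 1/Vmax, so Vmax = 1/0.0220 = 45.5 nmol/s.
The slope is Km/Vmax, so Km = 0.00793 × 45.5 = 0.360 nM.
Then v = 45.5 × 0.112/(0.360 + 0.112) = 10.8 nmol/s.

10.8 nmol/s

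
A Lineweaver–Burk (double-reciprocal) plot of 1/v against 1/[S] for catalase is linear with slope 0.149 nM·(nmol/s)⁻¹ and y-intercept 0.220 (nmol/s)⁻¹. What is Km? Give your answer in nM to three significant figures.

0.677 nM

y-intercept = 1/Vmax ⇒ Vmax = 4.55 nmol/s; slope = Km/Vmax ⇒ Km = slope × Vmax.
Km = 0.149 × 4.55 = 0.677 nM.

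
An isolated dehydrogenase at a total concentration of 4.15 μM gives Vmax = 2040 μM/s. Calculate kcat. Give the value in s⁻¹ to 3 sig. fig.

kcat = Vmax/[E]total = 2040 μM/s / 4.15 μM = 492 s⁻¹.

492 s⁻¹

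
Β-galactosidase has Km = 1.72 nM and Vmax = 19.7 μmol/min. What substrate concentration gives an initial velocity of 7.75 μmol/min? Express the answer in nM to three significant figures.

The required fractional saturation is v/Vmax = 7.75/19.7 = 0.3934.
Then [S]/(Km+[S]) = 0.3934 ⇒ [S] = 1.72 × 0.3934/(1 − 0.3934) = 1.12 nM.

1.12 nM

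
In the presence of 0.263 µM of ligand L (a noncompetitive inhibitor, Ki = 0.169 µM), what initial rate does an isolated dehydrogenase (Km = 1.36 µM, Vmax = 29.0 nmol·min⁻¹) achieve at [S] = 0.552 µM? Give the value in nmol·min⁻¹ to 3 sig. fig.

With α = 1 + [I]/Ki = 1 + 0.263/0.169 = 2.556, the noncompetitive rate law is v = (Vmax/α)·[S] / (Km + [S]).
v = (29.0/2.556)×0.552 / (1.36 + 0.552) = 6.262/1.912 = 3.28 nmol·min⁻¹.

3.28 nmol·min⁻¹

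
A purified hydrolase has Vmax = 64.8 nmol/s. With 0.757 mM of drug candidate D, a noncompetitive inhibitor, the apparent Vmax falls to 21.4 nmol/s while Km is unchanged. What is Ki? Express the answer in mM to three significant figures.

Noncompetitive: Vmax,app = Vmax/α with α = 1 + [I]/Ki.
α = Vmax/Vmax,app = 64.8/21.4 = 3.028.
Ki = [I]/(α − 1) = 0.757/2.028 = 0.373 mM.

0.373 mM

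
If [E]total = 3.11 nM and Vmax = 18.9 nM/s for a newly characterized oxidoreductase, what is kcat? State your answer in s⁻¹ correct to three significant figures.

kcat = Vmax/[E]total = 18.9 nM/s / 3.11 nM = 6.08 s⁻¹.

6.08 s⁻¹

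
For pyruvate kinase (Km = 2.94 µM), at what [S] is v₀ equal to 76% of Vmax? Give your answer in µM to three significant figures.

v/Vmax = [S]/(Km+[S]) = 0.76, so [S] = Km·0.76/(1 − 0.76) = 2.94 × 3.167.
[S] = 9.31 µM.

9.31 µM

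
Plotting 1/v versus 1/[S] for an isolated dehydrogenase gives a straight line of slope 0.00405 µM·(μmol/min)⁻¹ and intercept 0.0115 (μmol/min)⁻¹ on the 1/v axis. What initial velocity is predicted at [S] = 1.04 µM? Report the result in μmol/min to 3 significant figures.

The y-intercept is 1/Vmax, so Vmax = 1/0.0115 = 87.0 μmol/min.
The slope is Km/Vmax, so Km = 0.00405 × 87.0 = 0.352 µM.
Then v = 87.0 × 1.04/(0.352 + 1.04) = 65.0 μmol/min.

65.0 μmol/min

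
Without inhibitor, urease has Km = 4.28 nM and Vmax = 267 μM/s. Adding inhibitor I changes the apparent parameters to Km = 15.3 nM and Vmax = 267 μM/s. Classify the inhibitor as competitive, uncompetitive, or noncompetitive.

Km increases (4.28 → 15.3 nM) while Vmax is unchanged — the hallmark of competitive inhibition.

competitive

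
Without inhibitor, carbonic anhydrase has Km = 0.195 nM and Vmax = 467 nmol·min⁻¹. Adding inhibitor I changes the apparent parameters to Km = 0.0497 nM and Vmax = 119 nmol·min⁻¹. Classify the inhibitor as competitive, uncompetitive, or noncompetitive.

Both Km and Vmax decrease by the same factor (~3.92-fold) — characteristic of uncompetitive inhibition.

uncompetitive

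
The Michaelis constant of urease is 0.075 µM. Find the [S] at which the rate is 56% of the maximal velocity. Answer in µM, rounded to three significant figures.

v/Vmax = [S]/(Km+[S]) = 0.56, so [S] = Km·0.56/(1 − 0.56) = 0.075 × 1.273.
[S] = 0.0955 µM.

0.0955 µM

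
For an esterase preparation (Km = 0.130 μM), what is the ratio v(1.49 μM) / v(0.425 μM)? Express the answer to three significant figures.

Since Vmax cancels, v₂/v₁ = [S]₂(Km+[S]₁) / [S]₁(Km+[S]₂).
= 1.49×(0.130+0.425) / (0.425×(0.130+1.49)) = 0.8269/0.6885 = 1.20.

1.20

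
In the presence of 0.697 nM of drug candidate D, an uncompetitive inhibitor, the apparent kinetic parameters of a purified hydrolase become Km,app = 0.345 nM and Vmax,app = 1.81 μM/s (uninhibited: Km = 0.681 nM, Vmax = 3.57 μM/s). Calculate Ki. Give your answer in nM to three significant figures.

0.717 nM

Uncompetitive: Vmax,app = Vmax/α (and Km,app = Km/α) with α = 1 + [I]/Ki.
α = Vmax/Vmax,app = 3.57/1.81 = 1.972.
Ki = [I]/(α − 1) = 0.697/0.9724 = 0.717 nM.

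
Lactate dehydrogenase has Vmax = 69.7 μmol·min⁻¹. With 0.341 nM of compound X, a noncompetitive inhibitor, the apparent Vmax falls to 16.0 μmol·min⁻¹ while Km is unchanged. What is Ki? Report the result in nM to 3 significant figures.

Noncompetitive: Vmax,app = Vmax/α with α = 1 + [I]/Ki.
α = Vmax/Vmax,app = 69.7/16.0 = 4.356.
Ki = [I]/(α − 1) = 0.341/3.356 = 0.102 nM.

0.102 nM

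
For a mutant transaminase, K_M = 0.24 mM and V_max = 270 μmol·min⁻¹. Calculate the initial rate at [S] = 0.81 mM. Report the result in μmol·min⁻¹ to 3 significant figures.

v = Vmax·[S]/(Km + [S]) = 270 × 0.81 / (0.24 + 0.81)
  = 218.7 / 1.050 = 208 μmol·min⁻¹.

208 μmol·min⁻¹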